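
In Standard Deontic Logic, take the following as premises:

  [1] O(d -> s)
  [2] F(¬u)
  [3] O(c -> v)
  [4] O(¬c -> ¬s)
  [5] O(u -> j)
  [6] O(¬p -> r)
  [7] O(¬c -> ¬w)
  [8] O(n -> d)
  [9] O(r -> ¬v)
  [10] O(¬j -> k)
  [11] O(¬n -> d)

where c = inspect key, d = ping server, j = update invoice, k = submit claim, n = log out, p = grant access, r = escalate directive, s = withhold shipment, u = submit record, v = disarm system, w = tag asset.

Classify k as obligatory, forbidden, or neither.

Premise 10 is O(¬j -> k), but O(¬j) is not derivable from the premises, so it does not yield O(k).
No premise or chain of K-axiom applications forces O(k), and none forces O(¬k). So k is neither obligatory nor forbidden under these norms.

Neither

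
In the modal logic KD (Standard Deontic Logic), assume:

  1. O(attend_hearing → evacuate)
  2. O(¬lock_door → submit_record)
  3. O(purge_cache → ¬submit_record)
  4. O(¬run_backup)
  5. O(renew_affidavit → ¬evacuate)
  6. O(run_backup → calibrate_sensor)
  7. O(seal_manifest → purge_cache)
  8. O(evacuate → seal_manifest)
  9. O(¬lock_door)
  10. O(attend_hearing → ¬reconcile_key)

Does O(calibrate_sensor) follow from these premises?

No

Premise 6 is O(run_backup → calibrate_sensor), but O(run_backup) is not derivable from the premises, so it does not yield O(calibrate_sensor).
No other premise forces O(calibrate_sensor). An ideal world satisfying every premise can still have calibrate_sensor false, so O(calibrate_sensor) is not derivable.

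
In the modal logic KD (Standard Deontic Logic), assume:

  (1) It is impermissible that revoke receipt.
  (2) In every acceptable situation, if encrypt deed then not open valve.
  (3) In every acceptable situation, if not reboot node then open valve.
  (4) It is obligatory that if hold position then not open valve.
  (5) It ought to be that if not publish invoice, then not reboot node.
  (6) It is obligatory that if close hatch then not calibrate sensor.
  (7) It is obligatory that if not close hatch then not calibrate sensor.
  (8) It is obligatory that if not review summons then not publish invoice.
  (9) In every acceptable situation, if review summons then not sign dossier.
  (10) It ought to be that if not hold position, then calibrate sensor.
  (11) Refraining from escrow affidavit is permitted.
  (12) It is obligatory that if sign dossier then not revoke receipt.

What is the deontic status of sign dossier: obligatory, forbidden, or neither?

Premises 6 and 7 are O(close_hatch → ¬calibrate_sensor) and O(¬close_hatch → ¬calibrate_sensor); every ideal world satisfies close_hatch or ¬close_hatch, so in either case ¬calibrate_sensor holds — hence O(¬calibrate_sensor).
The contrapositive of premise 10 (O(¬hold_position → calibrate_sensor)) is O(¬calibrate_sensor → hold_position), and O(¬calibrate_sensor) is already established, so O(hold_position).
With premise 4, O(hold_position → ¬open_valve), the K-axiom yields O(¬open_valve).
Premise 3 is O(¬reboot_node → open_valve); contrapositively O(¬open_valve → reboot_node). Since O(¬open_valve) holds, K gives O(reboot_node).
Premise 5, O(¬publish_invoice → ¬reboot_node), contraposes to O(reboot_node → publish_invoice); with O(reboot_node) we get O(publish_invoice).
Premise 8 is O(¬review_summons → ¬publish_invoice); contrapositively O(publish_invoice → review_summons). Since O(publish_invoice) holds, K gives O(review_summons).
With premise 9, O(review_summons → ¬sign_dossier), the K-axiom yields O(¬sign_dossier).
Premises 1, 2, 11, 12 do not contribute to this derivation.
Thus O(¬sign_dossier), which is F(sign_dossier): sign_dossier is forbidden.

Forbidden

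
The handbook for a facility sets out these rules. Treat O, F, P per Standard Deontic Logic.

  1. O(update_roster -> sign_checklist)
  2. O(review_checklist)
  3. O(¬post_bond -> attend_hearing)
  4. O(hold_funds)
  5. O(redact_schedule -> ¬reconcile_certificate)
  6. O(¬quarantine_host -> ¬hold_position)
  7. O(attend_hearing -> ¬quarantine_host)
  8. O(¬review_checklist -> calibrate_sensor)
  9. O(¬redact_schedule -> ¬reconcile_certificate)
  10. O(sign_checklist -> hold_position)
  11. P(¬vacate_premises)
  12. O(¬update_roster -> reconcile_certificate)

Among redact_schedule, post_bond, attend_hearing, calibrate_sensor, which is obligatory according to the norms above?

post_bond

Premises 9 and 5 cover both cases: O(¬redact_schedule -> ¬reconcile_certificate) and O(redact_schedule -> ¬reconcile_certificate). Since ¬redact_schedule ∨ redact_schedule is a tautology, O(¬reconcile_certificate) follows.
Premise 12 is O(¬update_roster -> reconcile_certificate); contrapositively O(¬reconcile_certificate -> update_roster). Since O(¬reconcile_certificate) holds, K gives O(update_roster).
With premise 1, O(update_roster -> sign_checklist), the K-axiom yields O(sign_checklist).
With premise 10, O(sign_checklist -> hold_position), the K-axiom yields O(hold_position).
The contrapositive of premise 6 (O(¬quarantine_host -> ¬hold_position)) is O(hold_position -> quarantine_host), and O(hold_position) is already established, so O(quarantine_host).
Premise 7 is O(attend_hearing -> ¬quarantine_host); contrapositively O(quarantine_host -> ¬attend_hearing). Since O(quarantine_host) holds, K gives O(¬attend_hearing).
Premise 3, O(¬post_bond -> attend_hearing), contraposes to O(¬attend_hearing -> post_bond); with O(¬attend_hearing) we get O(post_bond).
So O(post_bond) holds — post_bond is obligatory. None of the other listed options is made obligatory by any chain of premises.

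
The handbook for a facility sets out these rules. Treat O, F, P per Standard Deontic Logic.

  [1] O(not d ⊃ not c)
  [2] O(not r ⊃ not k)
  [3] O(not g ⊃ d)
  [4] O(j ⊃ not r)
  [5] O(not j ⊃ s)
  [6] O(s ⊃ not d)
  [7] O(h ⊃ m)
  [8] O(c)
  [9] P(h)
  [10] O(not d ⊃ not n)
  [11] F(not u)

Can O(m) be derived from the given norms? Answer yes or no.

Premise 7 is O(h ⊃ m), but O(h) is not derivable from the premises (the permission P(h) asserts only not O(not h), not O(h)), so it does not yield O(m).
No other premise forces O(m). An ideal world satisfying every premise can still have m false, so O(m) is not derivable.

No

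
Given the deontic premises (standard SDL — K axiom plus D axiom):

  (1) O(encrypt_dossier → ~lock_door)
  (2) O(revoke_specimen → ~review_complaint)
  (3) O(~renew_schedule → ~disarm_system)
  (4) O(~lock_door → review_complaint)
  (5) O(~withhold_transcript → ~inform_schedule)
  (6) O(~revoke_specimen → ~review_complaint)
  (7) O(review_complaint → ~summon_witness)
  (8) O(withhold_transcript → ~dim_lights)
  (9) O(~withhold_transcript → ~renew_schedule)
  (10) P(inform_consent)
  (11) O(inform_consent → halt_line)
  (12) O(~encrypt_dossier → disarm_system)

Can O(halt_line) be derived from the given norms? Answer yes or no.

Premise 11 is O(inform_consent → halt_line), but O(inform_consent) is not derivable from the premises (the permission P(inform_consent) asserts only ~O(~inform_consent), not O(inform_consent)), so it does not yield O(halt_line).
No other premise forces O(halt_line). An ideal world satisfying every premise can still have halt_line false, so O(halt_line) is not derivable.

No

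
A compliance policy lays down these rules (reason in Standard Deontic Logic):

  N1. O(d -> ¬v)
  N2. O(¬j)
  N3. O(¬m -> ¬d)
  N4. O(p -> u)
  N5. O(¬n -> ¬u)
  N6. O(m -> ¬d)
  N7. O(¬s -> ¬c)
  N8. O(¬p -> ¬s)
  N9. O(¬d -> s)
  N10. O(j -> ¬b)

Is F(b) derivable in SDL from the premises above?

No

Premise 10 is O(j -> ¬b), but O(j) is not derivable from the premises, so it does not yield O(¬b).
No other premise forces O(¬b). An ideal world satisfying every premise can still have b true, so F(b) is not derivable.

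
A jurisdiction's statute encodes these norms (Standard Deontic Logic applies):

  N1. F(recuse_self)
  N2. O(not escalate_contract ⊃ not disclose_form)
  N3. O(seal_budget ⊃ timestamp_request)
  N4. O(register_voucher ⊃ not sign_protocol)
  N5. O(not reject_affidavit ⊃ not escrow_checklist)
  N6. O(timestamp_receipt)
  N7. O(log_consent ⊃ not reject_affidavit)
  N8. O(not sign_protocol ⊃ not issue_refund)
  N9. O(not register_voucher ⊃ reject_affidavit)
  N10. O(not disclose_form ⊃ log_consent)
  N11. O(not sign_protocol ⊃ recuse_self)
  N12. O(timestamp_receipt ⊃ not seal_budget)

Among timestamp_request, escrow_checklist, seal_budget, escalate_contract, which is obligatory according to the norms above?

F(recuse_self) at premise 1 means O(not recuse_self).
Premise 11 is O(not sign_protocol ⊃ recuse_self); contrapositively O(not recuse_self ⊃ sign_protocol). Since O(not recuse_self) holds, K gives O(sign_protocol).
The contrapositive of premise 4 (O(register_voucher ⊃ not sign_protocol)) is O(sign_protocol ⊃ not register_voucher), and O(sign_protocol) is already established, so O(not register_voucher).
Premise 9 is O(not register_voucher ⊃ reject_affidavit); since O(not register_voucher), deontic closure gives O(reject_affidavit).
Premise 7 is O(log_consent ⊃ not reject_affidavit); contrapositively O(reject_affidavit ⊃ not log_consent). Since O(reject_affidavit) holds, K gives O(not log_consent).
The contrapositive of premise 10 (O(not disclose_form ⊃ log_consent)) is O(not log_consent ⊃ disclose_form), and O(not log_consent) is already established, so O(disclose_form).
Premise 2, O(not escalate_contract ⊃ not disclose_form), contraposes to O(disclose_form ⊃ escalate_contract); with O(disclose_form) we get O(escalate_contract).
So O(escalate_contract) holds — escalate_contract is obligatory. None of the other listed options is made obligatory by any chain of premises.

escalate_contract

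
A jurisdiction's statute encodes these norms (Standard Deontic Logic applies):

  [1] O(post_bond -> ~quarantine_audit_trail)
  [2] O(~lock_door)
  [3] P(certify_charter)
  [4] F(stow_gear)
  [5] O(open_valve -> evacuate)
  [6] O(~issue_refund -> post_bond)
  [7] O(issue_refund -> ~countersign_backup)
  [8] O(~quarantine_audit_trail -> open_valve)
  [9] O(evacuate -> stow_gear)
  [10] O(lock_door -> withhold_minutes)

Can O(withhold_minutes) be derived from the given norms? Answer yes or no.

No

Premise 10 is O(lock_door -> withhold_minutes), but O(lock_door) is not derivable from the premises, so it does not yield O(withhold_minutes).
No other premise forces O(withhold_minutes). An ideal world satisfying every premise can still have withhold_minutes false, so O(withhold_minutes) is not derivable.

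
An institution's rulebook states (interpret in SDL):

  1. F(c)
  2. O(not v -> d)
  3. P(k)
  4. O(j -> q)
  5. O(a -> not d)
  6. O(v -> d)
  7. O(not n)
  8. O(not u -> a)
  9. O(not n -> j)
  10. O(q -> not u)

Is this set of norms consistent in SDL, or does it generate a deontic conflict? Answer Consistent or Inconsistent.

Inconsistent

Premises 2 and 6 cover both cases: O(not v -> d) and O(v -> d). Since not v ∨ v is a tautology, O(d) follows.
Premise 5 is O(a -> not d); contrapositively O(d -> not a). Since O(d) holds, K gives O(not a).
Premise 8 is O(not u -> a); contrapositively O(not a -> u). Since O(not a) holds, K gives O(u).
Premise 10, O(q -> not u), contraposes to O(u -> not q); with O(u) we get O(not q).
Premise 4 is O(j -> q); contrapositively O(not q -> not j). Since O(not q) holds, K gives O(not j).
Premise 9 is O(not n -> j); contrapositively O(not j -> n). Since O(not j) holds, K gives O(n).
But premise 7 directly asserts O(not n).
We now have both O(n) and O(not n) — n is simultaneously obligatory and forbidden, violating the D-axiom.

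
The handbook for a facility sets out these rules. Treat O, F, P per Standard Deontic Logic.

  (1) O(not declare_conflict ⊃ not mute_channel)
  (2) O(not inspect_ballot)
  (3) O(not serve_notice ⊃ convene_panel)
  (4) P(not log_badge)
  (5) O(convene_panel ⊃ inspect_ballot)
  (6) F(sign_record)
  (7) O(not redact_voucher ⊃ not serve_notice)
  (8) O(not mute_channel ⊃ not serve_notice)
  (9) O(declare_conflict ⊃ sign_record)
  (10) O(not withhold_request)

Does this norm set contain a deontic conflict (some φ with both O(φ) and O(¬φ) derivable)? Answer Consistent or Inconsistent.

Premise 6 is F(sign_record), i.e. O(not sign_record).
The contrapositive of premise 9 (O(declare_conflict ⊃ sign_record)) is O(not sign_record ⊃ not declare_conflict), and O(not sign_record) is already established, so O(not declare_conflict).
With premise 1, O(not declare_conflict ⊃ not mute_channel), the K-axiom yields O(not mute_channel).
Applying K to premise 8 (O(not mute_channel ⊃ not serve_notice)) and O(not mute_channel) yields O(not serve_notice).
With premise 3, O(not serve_notice ⊃ convene_panel), the K-axiom yields O(convene_panel).
With premise 5, O(convene_panel ⊃ inspect_ballot), the K-axiom yields O(inspect_ballot).
Yet premise 2 states O(not inspect_ballot).
We now have both O(inspect_ballot) and O(not inspect_ballot) — inspect_ballot is simultaneously obligatory and forbidden, violating the D-axiom.

Inconsistent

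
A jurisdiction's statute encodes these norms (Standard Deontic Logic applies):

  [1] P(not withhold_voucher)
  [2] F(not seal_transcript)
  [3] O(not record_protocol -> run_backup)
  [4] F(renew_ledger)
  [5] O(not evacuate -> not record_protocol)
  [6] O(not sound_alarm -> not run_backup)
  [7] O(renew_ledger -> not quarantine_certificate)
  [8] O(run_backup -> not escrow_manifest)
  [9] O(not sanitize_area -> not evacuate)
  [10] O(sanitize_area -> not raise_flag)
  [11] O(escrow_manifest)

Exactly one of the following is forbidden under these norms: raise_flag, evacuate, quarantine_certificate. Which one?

raise_flag

Premise 11 gives O(escrow_manifest).
Premise 8 is O(run_backup -> not escrow_manifest); contrapositively O(escrow_manifest -> not run_backup). Since O(escrow_manifest) holds, K gives O(not run_backup).
Premise 3, O(not record_protocol -> run_backup), contraposes to O(not run_backup -> record_protocol); with O(not run_backup) we get O(record_protocol).
The contrapositive of premise 5 (O(not evacuate -> not record_protocol)) is O(record_protocol -> evacuate), and O(record_protocol) is already established, so O(evacuate).
Premise 9 is O(not sanitize_area -> not evacuate); contrapositively O(evacuate -> sanitize_area). Since O(evacuate) holds, K gives O(sanitize_area).
With premise 10, O(sanitize_area -> not raise_flag), the K-axiom yields O(not raise_flag).
So O(not raise_flag) holds, i.e. raise_flag is forbidden. None of the other listed options is forbidden under the premises.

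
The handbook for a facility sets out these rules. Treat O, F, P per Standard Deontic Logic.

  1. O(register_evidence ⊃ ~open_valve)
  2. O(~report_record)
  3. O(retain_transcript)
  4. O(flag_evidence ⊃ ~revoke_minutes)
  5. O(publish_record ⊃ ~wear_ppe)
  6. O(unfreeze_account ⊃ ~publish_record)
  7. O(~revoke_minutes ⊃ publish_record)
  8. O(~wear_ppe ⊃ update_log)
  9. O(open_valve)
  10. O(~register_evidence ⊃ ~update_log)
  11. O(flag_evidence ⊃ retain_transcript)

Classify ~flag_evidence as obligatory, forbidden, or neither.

Premise 9 states O(open_valve) outright.
Premise 1, O(register_evidence ⊃ ~open_valve), contraposes to O(open_valve ⊃ ~register_evidence); with O(open_valve) we get O(~register_evidence).
Applying K to premise 10 (O(~register_evidence ⊃ ~update_log)) and O(~register_evidence) yields O(~update_log).
Premise 8, O(~wear_ppe ⊃ update_log), contraposes to O(~update_log ⊃ wear_ppe); with O(~update_log) we get O(wear_ppe).
Premise 5 is O(publish_record ⊃ ~wear_ppe); contrapositively O(wear_ppe ⊃ ~publish_record). Since O(wear_ppe) holds, K gives O(~publish_record).
Premise 7 is O(~revoke_minutes ⊃ publish_record); contrapositively O(~publish_record ⊃ revoke_minutes). Since O(~publish_record) holds, K gives O(revoke_minutes).
The contrapositive of premise 4 (O(flag_evidence ⊃ ~revoke_minutes)) is O(revoke_minutes ⊃ ~flag_evidence), and O(revoke_minutes) is already established, so O(~flag_evidence).
Premises 2, 3, 6, 11 do not contribute to this derivation.
Hence ~flag_evidence is obligatory.

Obligatory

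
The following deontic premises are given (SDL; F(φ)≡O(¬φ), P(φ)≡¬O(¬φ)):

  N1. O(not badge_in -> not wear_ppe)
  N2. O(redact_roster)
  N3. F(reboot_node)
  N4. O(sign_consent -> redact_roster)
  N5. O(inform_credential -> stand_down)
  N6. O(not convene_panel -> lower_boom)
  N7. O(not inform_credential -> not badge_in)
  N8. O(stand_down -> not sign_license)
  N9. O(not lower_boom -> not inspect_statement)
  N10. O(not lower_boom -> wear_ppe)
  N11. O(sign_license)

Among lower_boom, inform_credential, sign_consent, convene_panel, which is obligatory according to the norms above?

lower_boom

From premise 11 we have O(sign_license).
Premise 8 is O(stand_down -> not sign_license); contrapositively O(sign_license -> not stand_down). Since O(sign_license) holds, K gives O(not stand_down).
Premise 5, O(inform_credential -> stand_down), contraposes to O(not stand_down -> not inform_credential); with O(not stand_down) we get O(not inform_credential).
With premise 7, O(not inform_credential -> not badge_in), the K-axiom yields O(not badge_in).
With premise 1, O(not badge_in -> not wear_ppe), the K-axiom yields O(not wear_ppe).
Premise 10 is O(not lower_boom -> wear_ppe); contrapositively O(not wear_ppe -> lower_boom). Since O(not wear_ppe) holds, K gives O(lower_boom).
So O(lower_boom) holds — lower_boom is obligatory. None of the other listed options is made obligatory by any chain of premises.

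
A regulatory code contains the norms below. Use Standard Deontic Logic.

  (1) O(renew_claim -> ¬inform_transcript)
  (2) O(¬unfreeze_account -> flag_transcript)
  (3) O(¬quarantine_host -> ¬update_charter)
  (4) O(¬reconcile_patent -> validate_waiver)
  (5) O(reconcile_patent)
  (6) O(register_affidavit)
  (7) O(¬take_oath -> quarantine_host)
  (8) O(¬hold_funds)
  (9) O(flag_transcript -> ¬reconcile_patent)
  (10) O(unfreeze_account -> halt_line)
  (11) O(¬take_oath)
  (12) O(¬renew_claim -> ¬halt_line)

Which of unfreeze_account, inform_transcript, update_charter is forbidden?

From premise 5 we have O(reconcile_patent).
The contrapositive of premise 9 (O(flag_transcript -> ¬reconcile_patent)) is O(reconcile_patent -> ¬flag_transcript), and O(reconcile_patent) is already established, so O(¬flag_transcript).
Premise 2 is O(¬unfreeze_account -> flag_transcript); contrapositively O(¬flag_transcript -> unfreeze_account). Since O(¬flag_transcript) holds, K gives O(unfreeze_account).
Premise 10 is O(unfreeze_account -> halt_line); since O(unfreeze_account), deontic closure gives O(halt_line).
Premise 12, O(¬renew_claim -> ¬halt_line), contraposes to O(halt_line -> renew_claim); with O(halt_line) we get O(renew_claim).
Premise 1 is O(renew_claim -> ¬inform_transcript); since O(renew_claim), deontic closure gives O(¬inform_transcript).
So O(¬inform_transcript) holds, i.e. inform_transcript is forbidden. None of the other listed options is forbidden under the premises.

inform_transcript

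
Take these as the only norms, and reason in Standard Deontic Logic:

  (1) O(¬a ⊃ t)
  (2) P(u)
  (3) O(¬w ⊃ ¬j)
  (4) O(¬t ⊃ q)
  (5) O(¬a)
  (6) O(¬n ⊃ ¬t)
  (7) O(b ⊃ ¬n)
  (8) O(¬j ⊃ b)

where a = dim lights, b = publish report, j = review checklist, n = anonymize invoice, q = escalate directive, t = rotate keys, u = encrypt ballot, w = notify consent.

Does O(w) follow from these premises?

From premise 5 we have O(¬a).
With premise 1, O(¬a ⊃ t), the K-axiom yields O(t).
Premise 6, O(¬n ⊃ ¬t), contraposes to O(t ⊃ n); with O(t) we get O(n).
Premise 7, O(b ⊃ ¬n), contraposes to O(n ⊃ ¬b); with O(n) we get O(¬b).
The contrapositive of premise 8 (O(¬j ⊃ b)) is O(¬b ⊃ j), and O(¬b) is already established, so O(j).
The contrapositive of premise 3 (O(¬w ⊃ ¬j)) is O(j ⊃ w), and O(j) is already established, so O(w).
Premises 2, 4 do not contribute to this derivation.
So O(w) follows.

Yes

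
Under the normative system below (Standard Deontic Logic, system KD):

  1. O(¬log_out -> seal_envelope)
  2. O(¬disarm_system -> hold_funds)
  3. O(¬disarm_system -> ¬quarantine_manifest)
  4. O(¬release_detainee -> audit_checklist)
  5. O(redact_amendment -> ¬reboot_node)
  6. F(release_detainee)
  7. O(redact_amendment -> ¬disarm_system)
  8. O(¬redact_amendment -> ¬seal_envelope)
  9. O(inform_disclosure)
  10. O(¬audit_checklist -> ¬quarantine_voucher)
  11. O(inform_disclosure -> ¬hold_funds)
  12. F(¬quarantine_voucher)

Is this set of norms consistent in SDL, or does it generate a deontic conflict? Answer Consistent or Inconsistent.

Premise 10 is O(¬audit_checklist -> ¬quarantine_voucher), but O(¬audit_checklist) is not derivable from the premises, so it does not yield O(¬quarantine_voucher).
So O(¬quarantine_voucher) is not derivable, and the apparent clash with O(quarantine_voucher) does not arise.
A world satisfying every obligation exists (e.g. audit_checklist=true, disarm_system=true, hold_funds=false, inform_disclosure=true, log_out=true, quarantine_manifest=false, quarantine_voucher=true, reboot_node=false, redact_amendment=false, release_detainee=false, seal_envelope=false); no atom is both obligatory and forbidden, so the set is consistent.

Consistent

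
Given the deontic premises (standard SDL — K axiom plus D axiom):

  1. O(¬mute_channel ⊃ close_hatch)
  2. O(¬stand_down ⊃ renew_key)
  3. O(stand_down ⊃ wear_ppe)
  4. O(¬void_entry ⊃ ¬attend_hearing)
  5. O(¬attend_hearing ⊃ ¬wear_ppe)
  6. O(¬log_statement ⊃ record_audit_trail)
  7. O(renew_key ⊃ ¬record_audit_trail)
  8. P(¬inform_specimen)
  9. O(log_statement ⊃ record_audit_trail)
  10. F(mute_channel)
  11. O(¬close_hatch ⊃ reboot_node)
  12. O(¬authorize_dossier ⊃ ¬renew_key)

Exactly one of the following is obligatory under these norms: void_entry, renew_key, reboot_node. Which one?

void_entry

By case analysis on ¬log_statement: premise 6 gives O(¬log_statement ⊃ record_audit_trail) and premise 9 gives O(log_statement ⊃ record_audit_trail), so O(record_audit_trail) either way.
The contrapositive of premise 7 (O(renew_key ⊃ ¬record_audit_trail)) is O(record_audit_trail ⊃ ¬renew_key), and O(record_audit_trail) is already established, so O(¬renew_key).
Premise 2, O(¬stand_down ⊃ renew_key), contraposes to O(¬renew_key ⊃ stand_down); with O(¬renew_key) we get O(stand_down).
Premise 3 is O(stand_down ⊃ wear_ppe); since O(stand_down), deontic closure gives O(wear_ppe).
Premise 5 is O(¬attend_hearing ⊃ ¬wear_ppe); contrapositively O(wear_ppe ⊃ attend_hearing). Since O(wear_ppe) holds, K gives O(attend_hearing).
Premise 4, O(¬void_entry ⊃ ¬attend_hearing), contraposes to O(attend_hearing ⊃ void_entry); with O(attend_hearing) we get O(void_entry).
So O(void_entry) holds — void_entry is obligatory. None of the other listed options is made obligatory by any chain of premises.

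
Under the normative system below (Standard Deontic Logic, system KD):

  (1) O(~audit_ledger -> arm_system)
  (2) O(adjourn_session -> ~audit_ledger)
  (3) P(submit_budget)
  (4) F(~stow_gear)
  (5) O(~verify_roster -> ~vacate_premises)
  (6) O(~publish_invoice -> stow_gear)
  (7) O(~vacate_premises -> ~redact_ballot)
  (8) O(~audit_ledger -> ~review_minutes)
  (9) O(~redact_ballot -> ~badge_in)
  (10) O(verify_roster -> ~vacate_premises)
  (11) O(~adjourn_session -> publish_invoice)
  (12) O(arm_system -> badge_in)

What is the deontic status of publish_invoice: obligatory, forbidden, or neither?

Premises 5 and 10 are O(~verify_roster -> ~vacate_premises) and O(verify_roster -> ~vacate_premises); every ideal world satisfies ~verify_roster or verify_roster, so in either case ~vacate_premises holds — hence O(~vacate_premises).
Premise 7 is O(~vacate_premises -> ~redact_ballot); since O(~vacate_premises), deontic closure gives O(~redact_ballot).
Applying K to premise 9 (O(~redact_ballot -> ~badge_in)) and O(~redact_ballot) yields O(~badge_in).
Premise 12, O(arm_system -> badge_in), contraposes to O(~badge_in -> ~arm_system); with O(~badge_in) we get O(~arm_system).
The contrapositive of premise 1 (O(~audit_ledger -> arm_system)) is O(~arm_system -> audit_ledger), and O(~arm_system) is already established, so O(audit_ledger).
Premise 2 is O(adjourn_session -> ~audit_ledger); contrapositively O(audit_ledger -> ~adjourn_session). Since O(audit_ledger) holds, K gives O(~adjourn_session).
With premise 11, O(~adjourn_session -> publish_invoice), the K-axiom yields O(publish_invoice).
Premises 3, 4, 6, 8 do not contribute to this derivation.
Hence publish_invoice is obligatory.

Obligatory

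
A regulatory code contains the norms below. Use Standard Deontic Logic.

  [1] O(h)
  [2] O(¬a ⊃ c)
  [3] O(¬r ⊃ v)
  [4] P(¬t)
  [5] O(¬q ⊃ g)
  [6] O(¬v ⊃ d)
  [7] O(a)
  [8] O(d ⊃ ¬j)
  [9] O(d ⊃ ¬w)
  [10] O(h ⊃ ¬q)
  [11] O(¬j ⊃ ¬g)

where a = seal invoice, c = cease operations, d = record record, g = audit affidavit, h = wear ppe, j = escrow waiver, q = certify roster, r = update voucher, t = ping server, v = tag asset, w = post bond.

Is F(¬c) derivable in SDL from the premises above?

Premise 2 is O(¬a ⊃ c), but O(¬a) is not derivable from the premises, so it does not yield O(c).
No other premise forces O(c). An ideal world satisfying every premise can still have ¬c true, so F(¬c) is not derivable.

No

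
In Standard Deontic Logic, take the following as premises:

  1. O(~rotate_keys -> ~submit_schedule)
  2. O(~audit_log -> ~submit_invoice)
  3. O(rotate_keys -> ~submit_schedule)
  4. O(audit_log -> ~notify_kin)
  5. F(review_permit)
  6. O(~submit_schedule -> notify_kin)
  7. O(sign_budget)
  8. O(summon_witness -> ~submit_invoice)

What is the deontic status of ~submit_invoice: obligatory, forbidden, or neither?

Obligatory

Premises 3 and 1 cover both cases: O(rotate_keys -> ~submit_schedule) and O(~rotate_keys -> ~submit_schedule). Since rotate_keys ∨ ~rotate_keys is a tautology, O(~submit_schedule) follows.
From O(~submit_schedule) and premise 6, O(~submit_schedule -> notify_kin), we obtain O(notify_kin).
The contrapositive of premise 4 (O(audit_log -> ~notify_kin)) is O(notify_kin -> ~audit_log), and O(notify_kin) is already established, so O(~audit_log).
Premise 2 is O(~audit_log -> ~submit_invoice); since O(~audit_log), deontic closure gives O(~submit_invoice).
Premises 5, 7, 8 do not contribute to this derivation.
Hence ~submit_invoice is obligatory.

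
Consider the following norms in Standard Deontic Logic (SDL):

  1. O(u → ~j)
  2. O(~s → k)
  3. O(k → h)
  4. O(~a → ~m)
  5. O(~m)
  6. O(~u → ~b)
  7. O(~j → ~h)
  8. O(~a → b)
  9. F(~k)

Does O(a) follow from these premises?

Premise 9 is F(~k), i.e. O(k).
Premise 3 is O(k → h); since O(k), deontic closure gives O(h).
The contrapositive of premise 7 (O(~j → ~h)) is O(h → j), and O(h) is already established, so O(j).
The contrapositive of premise 1 (O(u → ~j)) is O(j → ~u), and O(j) is already established, so O(~u).
From O(~u) and premise 6, O(~u → ~b), we obtain O(~b).
Premise 8, O(~a → b), contraposes to O(~b → a); with O(~b) we get O(a).
Premises 2, 4, 5 do not contribute to this derivation.
So O(a) follows.

Yes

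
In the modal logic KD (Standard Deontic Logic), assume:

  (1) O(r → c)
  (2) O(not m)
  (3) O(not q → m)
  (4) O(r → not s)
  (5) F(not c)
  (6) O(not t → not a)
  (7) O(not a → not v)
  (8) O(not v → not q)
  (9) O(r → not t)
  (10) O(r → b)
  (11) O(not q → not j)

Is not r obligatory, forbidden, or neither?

Obligatory

Premise 2 gives O(not m).
Premise 3, O(not q → m), contraposes to O(not m → q); with O(not m) we get O(q).
Premise 8, O(not v → not q), contraposes to O(q → v); with O(q) we get O(v).
The contrapositive of premise 7 (O(not a → not v)) is O(v → a), and O(v) is already established, so O(a).
Premise 6, O(not t → not a), contraposes to O(a → t); with O(a) we get O(t).
The contrapositive of premise 9 (O(r → not t)) is O(t → not r), and O(t) is already established, so O(not r).
Premises 1, 4, 5, 10, 11 do not contribute to this derivation.
Hence not r is obligatory.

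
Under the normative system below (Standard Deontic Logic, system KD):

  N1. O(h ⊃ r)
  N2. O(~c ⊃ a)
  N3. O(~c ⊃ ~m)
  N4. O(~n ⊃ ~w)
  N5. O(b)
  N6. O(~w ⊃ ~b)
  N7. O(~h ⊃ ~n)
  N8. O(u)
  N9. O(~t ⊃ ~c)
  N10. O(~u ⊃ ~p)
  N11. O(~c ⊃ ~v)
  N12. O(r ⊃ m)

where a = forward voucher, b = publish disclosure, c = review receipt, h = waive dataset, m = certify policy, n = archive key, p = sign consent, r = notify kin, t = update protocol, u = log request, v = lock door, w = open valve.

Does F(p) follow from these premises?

Premise 10 is O(~u ⊃ ~p), but O(~u) is not derivable from the premises, so it does not yield O(~p).
No other premise forces O(~p). An ideal world satisfying every premise can still have p true, so F(p) is not derivable.

No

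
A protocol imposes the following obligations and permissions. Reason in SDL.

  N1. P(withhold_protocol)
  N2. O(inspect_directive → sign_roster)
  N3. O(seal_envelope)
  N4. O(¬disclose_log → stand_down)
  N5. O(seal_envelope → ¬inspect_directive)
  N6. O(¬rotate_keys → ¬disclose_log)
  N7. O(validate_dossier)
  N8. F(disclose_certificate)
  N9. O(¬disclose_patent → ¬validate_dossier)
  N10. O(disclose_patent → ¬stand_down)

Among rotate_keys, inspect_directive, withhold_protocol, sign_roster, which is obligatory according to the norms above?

Premise 7 gives O(validate_dossier).
Premise 9 is O(¬disclose_patent → ¬validate_dossier); contrapositively O(validate_dossier → disclose_patent). Since O(validate_dossier) holds, K gives O(disclose_patent).
With premise 10, O(disclose_patent → ¬stand_down), the K-axiom yields O(¬stand_down).
Premise 4, O(¬disclose_log → stand_down), contraposes to O(¬stand_down → disclose_log); with O(¬stand_down) we get O(disclose_log).
Premise 6, O(¬rotate_keys → ¬disclose_log), contraposes to O(disclose_log → rotate_keys); with O(disclose_log) we get O(rotate_keys).
So O(rotate_keys) holds — rotate_keys is obligatory. None of the other listed options is made obligatory by any chain of premises.

rotate_keys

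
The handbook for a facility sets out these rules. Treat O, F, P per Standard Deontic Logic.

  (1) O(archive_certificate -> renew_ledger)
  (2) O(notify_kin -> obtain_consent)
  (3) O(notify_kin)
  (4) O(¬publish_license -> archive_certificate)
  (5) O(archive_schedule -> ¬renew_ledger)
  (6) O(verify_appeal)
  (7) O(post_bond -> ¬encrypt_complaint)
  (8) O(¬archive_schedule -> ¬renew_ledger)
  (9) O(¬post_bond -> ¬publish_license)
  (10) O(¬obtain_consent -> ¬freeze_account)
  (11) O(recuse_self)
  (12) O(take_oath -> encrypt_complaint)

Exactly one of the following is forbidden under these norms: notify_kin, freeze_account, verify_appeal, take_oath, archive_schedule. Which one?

By case analysis on archive_schedule: premise 5 gives O(archive_schedule -> ¬renew_ledger) and premise 8 gives O(¬archive_schedule -> ¬renew_ledger), so O(¬renew_ledger) either way.
Premise 1 is O(archive_certificate -> renew_ledger); contrapositively O(¬renew_ledger -> ¬archive_certificate). Since O(¬renew_ledger) holds, K gives O(¬archive_certificate).
Premise 4, O(¬publish_license -> archive_certificate), contraposes to O(¬archive_certificate -> publish_license); with O(¬archive_certificate) we get O(publish_license).
Premise 9 is O(¬post_bond -> ¬publish_license); contrapositively O(publish_license -> post_bond). Since O(publish_license) holds, K gives O(post_bond).
From O(post_bond) and premise 7, O(post_bond -> ¬encrypt_complaint), we obtain O(¬encrypt_complaint).
The contrapositive of premise 12 (O(take_oath -> encrypt_complaint)) is O(¬encrypt_complaint -> ¬take_oath), and O(¬encrypt_complaint) is already established, so O(¬take_oath).
So O(¬take_oath) holds, i.e. take_oath is forbidden. None of the other listed options is forbidden under the premises.

take_oath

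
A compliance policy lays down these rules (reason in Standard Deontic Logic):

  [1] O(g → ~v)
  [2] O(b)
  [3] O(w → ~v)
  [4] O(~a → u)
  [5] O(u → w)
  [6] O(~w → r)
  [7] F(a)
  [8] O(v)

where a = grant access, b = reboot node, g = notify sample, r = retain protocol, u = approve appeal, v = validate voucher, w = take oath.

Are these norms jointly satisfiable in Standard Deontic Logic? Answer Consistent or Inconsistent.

Inconsistent

Premise 7 is F(a), i.e. O(~a).
Premise 4 is O(~a → u); since O(~a), deontic closure gives O(u).
Premise 5 is O(u → w); since O(u), deontic closure gives O(w).
Premise 3 is O(w → ~v); since O(w), deontic closure gives O(~v).
Yet premise 8 states O(v).
We now have both O(~v) and O(v) — v is simultaneously obligatory and forbidden, violating the D-axiom.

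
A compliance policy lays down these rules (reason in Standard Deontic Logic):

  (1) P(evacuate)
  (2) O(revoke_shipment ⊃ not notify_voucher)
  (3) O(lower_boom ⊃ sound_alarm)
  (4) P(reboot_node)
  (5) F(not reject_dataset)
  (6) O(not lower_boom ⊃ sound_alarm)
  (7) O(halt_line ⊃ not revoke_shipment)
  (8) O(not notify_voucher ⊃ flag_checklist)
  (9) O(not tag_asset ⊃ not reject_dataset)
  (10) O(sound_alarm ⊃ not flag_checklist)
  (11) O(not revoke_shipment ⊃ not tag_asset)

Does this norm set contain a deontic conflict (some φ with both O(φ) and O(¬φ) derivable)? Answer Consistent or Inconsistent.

Inconsistent

Premises 3 and 6 are O(lower_boom ⊃ sound_alarm) and O(not lower_boom ⊃ sound_alarm); every ideal world satisfies lower_boom or not lower_boom, so in either case sound_alarm holds — hence O(sound_alarm).
Premise 10 is O(sound_alarm ⊃ not flag_checklist); since O(sound_alarm), deontic closure gives O(not flag_checklist).
Premise 8, O(not notify_voucher ⊃ flag_checklist), contraposes to O(not flag_checklist ⊃ notify_voucher); with O(not flag_checklist) we get O(notify_voucher).
Premise 2 is O(revoke_shipment ⊃ not notify_voucher); contrapositively O(notify_voucher ⊃ not revoke_shipment). Since O(notify_voucher) holds, K gives O(not revoke_shipment).
Applying K to premise 11 (O(not revoke_shipment ⊃ not tag_asset)) and O(not revoke_shipment) yields O(not tag_asset).
From O(not tag_asset) and premise 9, O(not tag_asset ⊃ not reject_dataset), we obtain O(not reject_dataset).
But premise 5, F(not reject_dataset), means O(reject_dataset).
We now have both O(not reject_dataset) and O(reject_dataset) — reject_dataset is simultaneously obligatory and forbidden, violating the D-axiom.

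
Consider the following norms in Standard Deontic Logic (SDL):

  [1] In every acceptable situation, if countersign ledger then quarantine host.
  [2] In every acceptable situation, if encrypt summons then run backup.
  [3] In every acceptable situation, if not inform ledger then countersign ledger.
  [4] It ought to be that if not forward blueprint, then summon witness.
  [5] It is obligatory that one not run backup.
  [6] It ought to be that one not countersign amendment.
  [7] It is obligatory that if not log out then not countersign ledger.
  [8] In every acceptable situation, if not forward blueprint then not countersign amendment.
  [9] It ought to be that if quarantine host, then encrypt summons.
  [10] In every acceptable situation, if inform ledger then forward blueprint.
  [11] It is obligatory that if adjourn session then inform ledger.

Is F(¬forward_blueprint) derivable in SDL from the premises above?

Yes

Premise 5 states O(¬run_backup) outright.
Premise 2, O(encrypt_summons → run_backup), contraposes to O(¬run_backup → ¬encrypt_summons); with O(¬run_backup) we get O(¬encrypt_summons).
The contrapositive of premise 9 (O(quarantine_host → encrypt_summons)) is O(¬encrypt_summons → ¬quarantine_host), and O(¬encrypt_summons) is already established, so O(¬quarantine_host).
Premise 1, O(countersign_ledger → quarantine_host), contraposes to O(¬quarantine_host → ¬countersign_ledger); with O(¬quarantine_host) we get O(¬countersign_ledger).
The contrapositive of premise 3 (O(¬inform_ledger → countersign_ledger)) is O(¬countersign_ledger → inform_ledger), and O(¬countersign_ledger) is already established, so O(inform_ledger).
From O(inform_ledger) and premise 10, O(inform_ledger → forward_blueprint), we obtain O(forward_blueprint).
Premises 4, 6, 7, 8, 11 do not contribute to this derivation.
So O(forward_blueprint) holds, i.e. F(¬forward_blueprint). The claim follows.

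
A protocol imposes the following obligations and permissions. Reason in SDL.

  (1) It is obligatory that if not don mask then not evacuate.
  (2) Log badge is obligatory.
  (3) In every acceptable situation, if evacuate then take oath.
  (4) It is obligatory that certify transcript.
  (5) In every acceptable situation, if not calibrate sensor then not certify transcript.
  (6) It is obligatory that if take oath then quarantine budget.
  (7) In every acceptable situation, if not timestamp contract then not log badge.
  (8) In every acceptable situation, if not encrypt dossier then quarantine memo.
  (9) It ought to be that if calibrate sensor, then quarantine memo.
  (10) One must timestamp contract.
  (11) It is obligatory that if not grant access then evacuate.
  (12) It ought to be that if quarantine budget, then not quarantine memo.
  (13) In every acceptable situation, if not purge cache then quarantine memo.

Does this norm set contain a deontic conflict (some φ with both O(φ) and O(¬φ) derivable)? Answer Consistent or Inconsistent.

Premise 7 is O(¬timestamp_contract → ¬log_badge), but O(¬timestamp_contract) is not derivable from the premises, so it does not yield O(¬log_badge).
So O(¬log_badge) is not derivable, and the apparent clash with O(log_badge) does not arise.
A world satisfying every obligation exists (e.g. calibrate_sensor=true, certify_transcript=true, don_mask=false, encrypt_dossier=false, evacuate=false, grant_access=true, log_badge=true, purge_cache=false, quarantine_budget=false, quarantine_memo=true, take_oath=false, timestamp_contract=true); no atom is both obligatory and forbidden, so the set is consistent.

Consistent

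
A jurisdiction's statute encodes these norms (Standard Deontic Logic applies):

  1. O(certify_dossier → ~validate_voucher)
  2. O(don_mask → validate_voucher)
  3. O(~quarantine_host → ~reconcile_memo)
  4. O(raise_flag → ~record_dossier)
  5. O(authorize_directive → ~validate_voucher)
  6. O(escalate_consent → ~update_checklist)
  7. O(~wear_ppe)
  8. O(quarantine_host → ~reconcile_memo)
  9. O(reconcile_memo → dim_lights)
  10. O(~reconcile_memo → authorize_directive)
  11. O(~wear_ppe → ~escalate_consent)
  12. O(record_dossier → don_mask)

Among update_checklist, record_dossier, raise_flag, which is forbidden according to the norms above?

Premises 8 and 3 are O(quarantine_host → ~reconcile_memo) and O(~quarantine_host → ~reconcile_memo); every ideal world satisfies quarantine_host or ~quarantine_host, so in either case ~reconcile_memo holds — hence O(~reconcile_memo).
With premise 10, O(~reconcile_memo → authorize_directive), the K-axiom yields O(authorize_directive).
From O(authorize_directive) and premise 5, O(authorize_directive → ~validate_voucher), we obtain O(~validate_voucher).
Premise 2, O(don_mask → validate_voucher), contraposes to O(~validate_voucher → ~don_mask); with O(~validate_voucher) we get O(~don_mask).
Premise 12 is O(record_dossier → don_mask); contrapositively O(~don_mask → ~record_dossier). Since O(~don_mask) holds, K gives O(~record_dossier).
So O(~record_dossier) holds, i.e. record_dossier is forbidden. None of the other listed options is forbidden under the premises.

record_dossier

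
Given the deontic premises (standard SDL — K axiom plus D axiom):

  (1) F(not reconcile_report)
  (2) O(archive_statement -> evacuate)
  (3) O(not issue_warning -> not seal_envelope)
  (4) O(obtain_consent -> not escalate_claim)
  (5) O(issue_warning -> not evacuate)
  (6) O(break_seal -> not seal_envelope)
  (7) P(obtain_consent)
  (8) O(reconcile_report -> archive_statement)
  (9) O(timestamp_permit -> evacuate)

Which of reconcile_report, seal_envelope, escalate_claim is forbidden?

Premise 1, F(not reconcile_report), is equivalent to O(reconcile_report).
With premise 8, O(reconcile_report -> archive_statement), the K-axiom yields O(archive_statement).
With premise 2, O(archive_statement -> evacuate), the K-axiom yields O(evacuate).
Premise 5, O(issue_warning -> not evacuate), contraposes to O(evacuate -> not issue_warning); with O(evacuate) we get O(not issue_warning).
Applying K to premise 3 (O(not issue_warning -> not seal_envelope)) and O(not issue_warning) yields O(not seal_envelope).
So O(not seal_envelope) holds, i.e. seal_envelope is forbidden. None of the other listed options is forbidden under the premises.

seal_envelope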